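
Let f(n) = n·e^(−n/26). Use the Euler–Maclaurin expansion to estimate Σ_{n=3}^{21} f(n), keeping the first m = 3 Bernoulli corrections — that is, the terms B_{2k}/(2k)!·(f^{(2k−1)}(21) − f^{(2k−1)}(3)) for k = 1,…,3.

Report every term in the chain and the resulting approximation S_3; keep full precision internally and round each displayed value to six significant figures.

S_3 ≈ 132.919

Integral: ∫_3^21 x·e^(−x/26) dx = 126.959.
Endpoint term: (f(3) + f(21))/2 = (2.67307 + 9.36360)/2 = 6.01834.
Running total after boundary: 132.977.
Order-1 term: 1/12 · (0.0857473 − 0.788213) = -0.0585388.
After k=1: 132.919.
Order-2 term: −1/720 · (0.00144603 − 0.00380216) = 3.27240e-06.
After k=2: 132.919.
Order-3 term: 1/30240 · (4.09057e-06 − 9.52415e-06) = -1.79682e-10.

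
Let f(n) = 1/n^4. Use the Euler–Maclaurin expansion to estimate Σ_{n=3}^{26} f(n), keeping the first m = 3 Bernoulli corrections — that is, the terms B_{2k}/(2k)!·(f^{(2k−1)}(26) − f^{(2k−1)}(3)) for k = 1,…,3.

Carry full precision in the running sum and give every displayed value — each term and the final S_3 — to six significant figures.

S_3 ≈ 0.0198074

∫_3^26 1/x^4 dx evaluates to 0.0123267.
Endpoint term: (f(3) + f(26))/2 = (0.0123457 + 2.18830e-06)/2 = 0.00617393.
Running total after boundary: 0.0185006.
Correction k=1: B_{2}/2! · (f^{(1)}(26) − f^{(1)}(3)) = 1/12 · (-3.36661e-07 − (-0.0164609)) = 0.00137171.
After k=1: 0.0198724.
Correction k=2: B_{4}/4! · (f^{(3)}(26) − f^{(3)}(3)) = −1/720 · (-1.49406e-08 − (-0.0548697)) = -7.62079e-05.
After k=2: 0.0197962.
Correction k=3: B_{6}/6! · (f^{(5)}(26) − f^{(5)}(3)) = 1/30240 · (-1.23768e-09 − (-0.341411)) = 1.12901e-05.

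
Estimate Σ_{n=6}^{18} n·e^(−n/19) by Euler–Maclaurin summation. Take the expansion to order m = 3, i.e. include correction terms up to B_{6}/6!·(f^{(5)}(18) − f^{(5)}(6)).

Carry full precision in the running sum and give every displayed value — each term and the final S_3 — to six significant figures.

S_3 ≈ 79.4184

The integral term ∫_6^18 x·e^(−x/19) dx = 73.7808.
Boundary: ½(f(6) + f(18)) = ½(4.37528 + 6.97968) = 5.67748.
Running total after boundary: 79.4583.
Order-1 term: 1/12 · (0.0204084 − 0.498935) = -0.0398772.
Running total after k=1: 79.4184.
Order-2 term: −1/720 · (0.00220479 − 0.00542205) = 4.46842e-06.
Running total after k=2: 79.4184.
Order-3 term: 1/30240 · (1.20583e-05 − 2.62106e-05) = -4.67998e-10.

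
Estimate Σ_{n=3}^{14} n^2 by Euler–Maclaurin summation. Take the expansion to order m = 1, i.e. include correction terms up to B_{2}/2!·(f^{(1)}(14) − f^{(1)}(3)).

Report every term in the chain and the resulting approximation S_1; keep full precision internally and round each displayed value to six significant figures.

S_1 ≈ 1010.00

Integral: ∫_3^14 x^2 dx = 905.667.
Boundary: ½(f(3) + f(14)) = ½(9.00000 + 196.000) = 102.500.
Running total after boundary: 1008.17.
Order-1 term: 1/12 · (28.0000 − 6.00000) = 1.83333.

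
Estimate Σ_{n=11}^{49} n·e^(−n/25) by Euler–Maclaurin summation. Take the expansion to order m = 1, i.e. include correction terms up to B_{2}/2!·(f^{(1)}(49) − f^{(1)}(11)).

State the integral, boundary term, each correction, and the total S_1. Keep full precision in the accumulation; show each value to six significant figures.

S_1 ≈ 325.997

The integral term ∫_11^49 x·e^(−x/25) dx = 319.045.
Endpoint term: (f(11) + f(49))/2 = (7.08440 + 6.90206)/2 = 6.99323.
Running total after boundary: 326.038.
k=1: B_{2}/(2)! × [f^{(1)}(49) − f^{(1)}(11)] = 1/12 × (-0.135224 − 0.360660) = -0.0413237.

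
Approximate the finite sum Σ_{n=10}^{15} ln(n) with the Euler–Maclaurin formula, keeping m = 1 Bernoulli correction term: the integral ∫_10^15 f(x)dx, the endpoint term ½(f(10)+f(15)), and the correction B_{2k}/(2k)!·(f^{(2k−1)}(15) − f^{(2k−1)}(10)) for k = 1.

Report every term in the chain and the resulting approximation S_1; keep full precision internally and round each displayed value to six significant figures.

Integral: ∫_10^15 ln(x) dx = 12.5949.
Boundary: ½(f(10) + f(15)) = ½(2.30259 + 2.70805) = 2.50532.
So far: 15.1002.
Correction k=1: B_{2}/2! · (f^{(1)}(15) − f^{(1)}(10)) = 1/12 · (0.0666667 − 0.100000) = -0.00277778.

S_1 ≈ 15.0974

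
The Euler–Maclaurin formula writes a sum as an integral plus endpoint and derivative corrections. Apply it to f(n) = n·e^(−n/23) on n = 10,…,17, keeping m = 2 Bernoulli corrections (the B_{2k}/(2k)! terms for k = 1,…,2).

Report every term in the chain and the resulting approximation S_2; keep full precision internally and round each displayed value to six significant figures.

S_2 ≈ 59.3299

The integral term ∫_10^17 x·e^(−x/23) dx = 52.0540.
½[f(10) + f(17)] = ½[6.47405 + 8.11799] = 7.29602.
Integral + boundary = 59.3501.
Correction k=1: B_{2}/2! · (f^{(1)}(17) − f^{(1)}(10)) = 1/12 · (0.124573 − 0.365925) = -0.0201127.
After k=1: 59.3299.
Correction k=2: B_{4}/4! · (f^{(3)}(17) − f^{(3)}(10)) = −1/720 · (0.00204089 − 0.00313939) = 1.52569e-06.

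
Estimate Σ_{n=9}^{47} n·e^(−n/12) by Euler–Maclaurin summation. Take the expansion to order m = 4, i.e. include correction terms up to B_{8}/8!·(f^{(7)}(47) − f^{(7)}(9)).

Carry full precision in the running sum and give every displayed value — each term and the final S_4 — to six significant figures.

∫_9^47 x·e^(−x/12) dx evaluates to 104.942.
Boundary: ½(f(9) + f(47)) = ½(4.25130 + 0.935645) = 2.59347.
So far: 107.535.
Order-1 term: 1/12 · (-0.0580631 − 0.118092) = -0.0146796.
After k=1: 107.521.
Order-2 term: −1/720 · (-0.000126725 − 0.00738073) = 1.04270e-05.
After k=2: 107.521.
Order-3 term: 1/30240 · (1.04004e-06 − 9.68151e-05) = -3.16716e-09.
After k=3: 107.521.
Order-4 term: −1/1209600 · (2.05564e-08 − 9.88716e-07) = 8.00397e-13.

S_4 ≈ 107.521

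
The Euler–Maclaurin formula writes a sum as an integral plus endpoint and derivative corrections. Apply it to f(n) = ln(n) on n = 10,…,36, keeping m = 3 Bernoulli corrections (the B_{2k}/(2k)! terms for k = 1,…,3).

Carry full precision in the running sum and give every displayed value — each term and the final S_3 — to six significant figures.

S_3 ≈ 82.9179

Integral: ∫_10^36 ln(x) dx = 79.9808.
Endpoint term: (f(10) + f(36))/2 = (2.30259 + 3.58352)/2 = 2.94305.
Running total after boundary: 82.9239.
Order-1 term: 1/12 · (0.0277778 − 0.100000) = -0.00601852.
After k=1: 82.9179.
Order-2 term: −1/720 · (4.28669e-05 − 0.00200000) = 2.71824e-06.
After k=2: 82.9179.
Order-3 term: 1/30240 · (3.96916e-07 − 0.000240000) = -7.92338e-09.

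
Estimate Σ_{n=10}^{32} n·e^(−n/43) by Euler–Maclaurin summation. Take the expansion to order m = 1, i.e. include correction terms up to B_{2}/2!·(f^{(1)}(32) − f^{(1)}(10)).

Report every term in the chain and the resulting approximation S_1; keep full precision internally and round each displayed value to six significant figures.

Integral: ∫_10^32 x·e^(−x/43) dx = 273.851.
Boundary: ½(f(10) + f(32)) = ½(7.92504 + 15.2039) = 11.5645.
Integral + boundary = 285.416.
Order-1 term: 1/12 · (0.121543 − 0.608200) = -0.0405548.

S_1 ≈ 285.375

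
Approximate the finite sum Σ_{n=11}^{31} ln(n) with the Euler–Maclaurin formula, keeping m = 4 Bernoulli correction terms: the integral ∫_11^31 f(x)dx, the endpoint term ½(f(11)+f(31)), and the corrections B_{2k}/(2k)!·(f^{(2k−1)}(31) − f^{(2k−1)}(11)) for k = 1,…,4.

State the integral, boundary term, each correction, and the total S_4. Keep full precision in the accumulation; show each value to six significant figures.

The integral term ∫_11^31 ln(x) dx = 60.0768.
Boundary: ½(f(11) + f(31)) = ½(2.39790 + 3.43399) = 2.91594.
Integral + boundary = 62.9927.
k=1: B_{2}/(2)! × [f^{(1)}(31) − f^{(1)}(11)] = 1/12 × (0.0322581 − 0.0909091) = -0.00488759.
Running total after k=1: 62.9878.
k=2: B_{4}/(4)! × [f^{(3)}(31) − f^{(3)}(11)] = −1/720 × (6.71344e-05 − 0.00150263) = 1.99374e-06.
Running total after k=2: 62.9878.
k=3: B_{6}/(6)! × [f^{(5)}(31) − f^{(5)}(11)] = 1/30240 × (8.38306e-07 − 0.000149021) = -4.90023e-09.
Running total after k=3: 62.9878.
k=4: B_{8}/(8)! × [f^{(7)}(31) − f^{(7)}(11)] = −1/1209600 × (2.61698e-08 − 3.69474e-05) = 3.05235e-11.

S_4 ≈ 62.9878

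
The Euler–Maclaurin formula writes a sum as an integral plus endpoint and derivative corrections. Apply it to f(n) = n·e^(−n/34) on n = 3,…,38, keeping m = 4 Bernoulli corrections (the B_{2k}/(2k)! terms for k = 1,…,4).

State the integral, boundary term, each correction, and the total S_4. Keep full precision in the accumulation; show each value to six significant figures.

The integral term ∫_3^38 x·e^(−x/34) dx = 351.142.
½[f(3) + f(38)] = ½[2.74664 + 12.4278] = 7.58724.
Integral + boundary = 358.729.
Order-1 term: 1/12 · (-0.0384763 − 0.834762) = -0.0727699.
Running total after k=1: 358.656.
Order-2 term: −1/720 · (0.000532544 − 0.00230610) = 2.46327e-06.
Running total after k=2: 358.656.
Order-3 term: 1/30240 · (9.50148e-07 − 3.36513e-06) = -7.98605e-11.
Running total after k=3: 358.656.
Order-4 term: −1/1209600 · (1.24534e-09 − 4.09633e-09) = 2.35697e-15.

S_4 ≈ 358.656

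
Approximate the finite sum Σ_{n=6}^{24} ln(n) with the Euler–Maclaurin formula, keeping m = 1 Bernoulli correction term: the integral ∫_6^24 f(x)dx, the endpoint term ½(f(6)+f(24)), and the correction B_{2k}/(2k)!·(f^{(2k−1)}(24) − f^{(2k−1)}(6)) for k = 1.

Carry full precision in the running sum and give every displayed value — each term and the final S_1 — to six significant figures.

S_1 ≈ 49.9972

Integral: ∫_6^24 ln(x) dx = 47.5227.
½[f(6) + f(24)] = ½[1.79176 + 3.17805] = 2.48491.
So far: 50.0076.
Correction k=1: B_{2}/2! · (f^{(1)}(24) − f^{(1)}(6)) = 1/12 · (0.0416667 − 0.166667) = -0.0104167.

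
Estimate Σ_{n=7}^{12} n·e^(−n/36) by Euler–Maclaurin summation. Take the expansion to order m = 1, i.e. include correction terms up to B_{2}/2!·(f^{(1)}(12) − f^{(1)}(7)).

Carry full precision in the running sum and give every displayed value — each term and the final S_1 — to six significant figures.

∫_7^12 x·e^(−x/36) dx evaluates to 36.2898.
Boundary: ½(f(7) + f(12)) = ½(5.76304 + 8.59838) = 7.18071.
Integral + boundary = 43.4705.
k=1: B_{2}/(2)! × [f^{(1)}(12) − f^{(1)}(7)] = 1/12 × (0.477688 − 0.663207) = -0.0154600.

S_1 ≈ 43.4550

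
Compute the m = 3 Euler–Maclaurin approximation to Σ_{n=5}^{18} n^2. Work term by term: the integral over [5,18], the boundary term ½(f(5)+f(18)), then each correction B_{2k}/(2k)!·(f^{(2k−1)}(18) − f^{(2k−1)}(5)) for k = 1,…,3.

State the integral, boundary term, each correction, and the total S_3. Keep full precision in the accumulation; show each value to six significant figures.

S_3 ≈ 2079.00

∫_5^18 x^2 dx evaluates to 1902.33.
½[f(5) + f(18)] = ½[25.0000 + 324.000] = 174.500.
Running total after boundary: 2076.83.
k=1: B_{2}/(2)! × [f^{(1)}(18) − f^{(1)}(5)] = 1/12 × (36.0000 − 10.0000) = 2.16667.
After k=1: 2079.00.
k=2: B_{4}/(4)! × [f^{(3)}(18) − f^{(3)}(5)] = −1/720 × (0.00000 − 0.00000) = 0.00000.
After k=2: 2079.00.
k=3: B_{6}/(6)! × [f^{(5)}(18) − f^{(5)}(5)] = 1/30240 × (0.00000 − 0.00000) = 0.00000.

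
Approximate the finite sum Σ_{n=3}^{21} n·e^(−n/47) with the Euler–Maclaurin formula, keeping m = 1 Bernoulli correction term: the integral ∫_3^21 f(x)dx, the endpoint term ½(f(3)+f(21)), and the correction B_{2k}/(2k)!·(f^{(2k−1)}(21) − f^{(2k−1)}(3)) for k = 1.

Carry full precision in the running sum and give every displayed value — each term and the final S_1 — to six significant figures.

The integral term ∫_3^21 x·e^(−x/47) dx = 160.313.
Boundary: ½(f(3) + f(21)) = ½(2.81449 + 13.4330) = 8.12374.
Running total after boundary: 168.437.
k=1: B_{2}/(2)! × [f^{(1)}(21) − f^{(1)}(3)] = 1/12 × (0.353858 − 0.878282) = -0.0437020.

S_1 ≈ 168.393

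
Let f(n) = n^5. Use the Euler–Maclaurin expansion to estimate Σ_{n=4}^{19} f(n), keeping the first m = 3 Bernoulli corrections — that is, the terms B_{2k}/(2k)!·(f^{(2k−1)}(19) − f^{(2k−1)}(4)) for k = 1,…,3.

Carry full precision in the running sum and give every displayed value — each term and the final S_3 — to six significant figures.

S_3 ≈ 9.13302e+06

∫_4^19 x^5 dx evaluates to 7.84030e+06.
½[f(4) + f(19)] = ½[1024.00 + 2.47610e+06] = 1.23856e+06.
Running total after boundary: 9.07886e+06.
k=1: B_{2}/(2)! × [f^{(1)}(19) − f^{(1)}(4)] = 1/12 × (651605 − 1280.00) = 54193.8.
After k=1: 9.13305e+06.
k=2: B_{4}/(4)! × [f^{(3)}(19) − f^{(3)}(4)] = −1/720 × (21660.0 − 960.000) = -28.7500.
After k=2: 9.13302e+06.
k=3: B_{6}/(6)! × [f^{(5)}(19) − f^{(5)}(4)] = 1/30240 × (120.000 − 120.000) = 0.00000.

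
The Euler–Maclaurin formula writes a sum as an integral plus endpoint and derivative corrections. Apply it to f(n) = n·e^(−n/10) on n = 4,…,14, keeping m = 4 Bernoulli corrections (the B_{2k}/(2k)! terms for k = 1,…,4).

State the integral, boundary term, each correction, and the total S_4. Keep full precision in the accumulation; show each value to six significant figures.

S_4 ≈ 37.6866

Integral: ∫_4^14 x·e^(−x/10) dx = 34.6615.
Endpoint term: (f(4) + f(14))/2 = (2.68128 + 3.45236)/2 = 3.06682.
Running total after boundary: 37.7284.
Correction k=1: B_{2}/2! · (f^{(1)}(14) − f^{(1)}(4)) = 1/12 · (-0.0986388 − 0.402192) = -0.0417359.
Running total after k=1: 37.6866.
Correction k=2: B_{4}/4! · (f^{(3)}(14) − f^{(3)}(4)) = −1/720 · (0.00394555 − 0.0174283) = 1.87261e-05.
Running total after k=2: 37.6866.
Correction k=3: B_{6}/6! · (f^{(5)}(14) − f^{(5)}(4)) = 1/30240 · (8.87749e-05 − 0.000308347) = -7.26099e-09.
Running total after k=3: 37.6866.
Correction k=4: B_{8}/8! · (f^{(7)}(14) − f^{(7)}(4)) = −1/1209600 · (1.38094e-06 − 4.42411e-06) = 2.51585e-12.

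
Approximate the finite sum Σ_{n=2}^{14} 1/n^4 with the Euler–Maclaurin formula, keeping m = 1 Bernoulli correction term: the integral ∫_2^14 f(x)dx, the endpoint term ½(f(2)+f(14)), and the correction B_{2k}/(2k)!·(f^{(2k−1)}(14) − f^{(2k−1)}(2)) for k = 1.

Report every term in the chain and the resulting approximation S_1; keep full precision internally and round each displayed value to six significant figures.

S_1 ≈ 0.0832243

∫_2^14 1/x^4 dx evaluates to 0.0415452.
½[f(2) + f(14)] = ½[0.0625000 + 2.60308e-05] = 0.0312630.
Integral + boundary = 0.0728082.
Correction k=1: B_{2}/2! · (f^{(1)}(14) − f^{(1)}(2)) = 1/12 · (-7.43738e-06 − (-0.125000)) = 0.0104160.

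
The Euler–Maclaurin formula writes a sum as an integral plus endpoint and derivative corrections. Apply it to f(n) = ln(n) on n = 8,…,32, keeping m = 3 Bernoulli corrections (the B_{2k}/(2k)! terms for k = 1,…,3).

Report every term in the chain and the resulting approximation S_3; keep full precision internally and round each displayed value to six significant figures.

S_3 ≈ 73.0328

∫_8^32 ln(x) dx evaluates to 70.2680.
Boundary: ½(f(8) + f(32)) = ½(2.07944 + 3.46574) = 2.77259.
Integral + boundary = 73.0406.
Order-1 term: 1/12 · (0.0312500 − 0.125000) = -0.00781250.
Running total after k=1: 73.0328.
Order-2 term: −1/720 · (6.10352e-05 − 0.00390625) = 5.34058e-06.
Running total after k=2: 73.0328.
Order-3 term: 1/30240 · (7.15256e-07 − 0.000732422) = -2.41966e-08.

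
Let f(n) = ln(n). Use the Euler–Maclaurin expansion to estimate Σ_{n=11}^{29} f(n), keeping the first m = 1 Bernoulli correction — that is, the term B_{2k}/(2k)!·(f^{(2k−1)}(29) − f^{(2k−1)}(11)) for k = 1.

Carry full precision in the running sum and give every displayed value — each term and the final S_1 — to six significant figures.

The integral term ∫_11^29 ln(x) dx = 53.2747.
Boundary: ½(f(11) + f(29)) = ½(2.39790 + 3.36730) = 2.88260.
So far: 56.1573.
Correction k=1: B_{2}/2! · (f^{(1)}(29) − f^{(1)}(11)) = 1/12 · (0.0344828 − 0.0909091) = -0.00470219.

S_1 ≈ 56.1526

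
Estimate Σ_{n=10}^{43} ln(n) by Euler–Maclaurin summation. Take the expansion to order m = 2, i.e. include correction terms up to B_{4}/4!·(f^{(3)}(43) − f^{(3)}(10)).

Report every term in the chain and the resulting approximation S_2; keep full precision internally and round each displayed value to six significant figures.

S_2 ≈ 108.731

The integral term ∫_10^43 ln(x) dx = 105.706.
Endpoint term: (f(10) + f(43))/2 = (2.30259 + 3.76120)/2 = 3.03189.
Integral + boundary = 108.738.
Order-1 term: 1/12 · (0.0232558 − 0.100000) = -0.00639535.
After k=1: 108.731.
Order-2 term: −1/720 · (2.51550e-05 − 0.00200000) = 2.74284e-06.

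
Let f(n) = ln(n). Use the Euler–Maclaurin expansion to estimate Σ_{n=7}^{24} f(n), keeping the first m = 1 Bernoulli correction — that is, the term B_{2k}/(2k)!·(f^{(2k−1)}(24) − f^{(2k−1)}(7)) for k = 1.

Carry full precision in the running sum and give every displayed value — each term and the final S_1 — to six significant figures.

S_1 ≈ 48.2055

The integral term ∫_7^24 ln(x) dx = 45.6519.
Boundary: ½(f(7) + f(24)) = ½(1.94591 + 3.17805) = 2.56198.
Running total after boundary: 48.2139.
Correction k=1: B_{2}/2! · (f^{(1)}(24) − f^{(1)}(7)) = 1/12 · (0.0416667 − 0.142857) = -0.00843254.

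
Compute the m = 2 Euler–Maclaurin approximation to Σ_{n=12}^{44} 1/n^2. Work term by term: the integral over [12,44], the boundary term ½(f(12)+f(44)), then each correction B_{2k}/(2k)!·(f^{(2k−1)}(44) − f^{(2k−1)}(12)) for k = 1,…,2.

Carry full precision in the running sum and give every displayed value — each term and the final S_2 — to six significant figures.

The integral term ∫_12^44 1/x^2 dx = 0.0606061.
½[f(12) + f(44)] = ½[0.00694444 + 0.000516529] = 0.00373049.
Integral + boundary = 0.0643365.
Order-1 term: 1/12 · (-2.34786e-05 − (-0.00115741)) = 9.44941e-05.
After k=1: 0.0644310.
Order-2 term: −1/720 · (-1.45528e-07 − (-9.64506e-05)) = -1.33757e-07.

S_2 ≈ 0.0644309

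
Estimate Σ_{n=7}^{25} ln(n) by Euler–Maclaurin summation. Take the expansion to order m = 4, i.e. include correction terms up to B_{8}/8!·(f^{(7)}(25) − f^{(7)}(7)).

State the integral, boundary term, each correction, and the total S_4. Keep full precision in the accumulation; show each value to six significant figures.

The integral term ∫_7^25 ln(x) dx = 48.8505.
Endpoint term: (f(7) + f(25))/2 = (1.94591 + 3.21888)/2 = 2.58239.
Integral + boundary = 51.4329.
k=1: B_{2}/(2)! × [f^{(1)}(25) − f^{(1)}(7)] = 1/12 × (0.0400000 − 0.142857) = -0.00857143.
Partial sum through k=1: 51.4243.
k=2: B_{4}/(4)! × [f^{(3)}(25) − f^{(3)}(7)] = −1/720 × (0.000128000 − 0.00583090) = 7.92070e-06.
Partial sum through k=2: 51.4244.
k=3: B_{6}/(6)! × [f^{(5)}(25) − f^{(5)}(7)] = 1/30240 × (2.45760e-06 − 0.00142798) = -4.71402e-08.
Partial sum through k=3: 51.4244.
k=4: B_{8}/(8)! × [f^{(7)}(25) − f^{(7)}(7)] = −1/1209600 × (1.17965e-07 − 0.000874271) = 7.22680e-10.

S_4 ≈ 51.4244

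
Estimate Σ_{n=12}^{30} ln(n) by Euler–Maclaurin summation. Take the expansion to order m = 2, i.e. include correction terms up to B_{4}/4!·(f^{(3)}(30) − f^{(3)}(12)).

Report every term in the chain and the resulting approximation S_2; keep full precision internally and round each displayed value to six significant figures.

The integral term ∫_12^30 ln(x) dx = 54.2170.
½[f(12) + f(30)] = ½[2.48491 + 3.40120] = 2.94305.
Integral + boundary = 57.1601.
k=1: B_{2}/(2)! × [f^{(1)}(30) − f^{(1)}(12)] = 1/12 × (0.0333333 − 0.0833333) = -0.00416667.
Running total after k=1: 57.1559.
k=2: B_{4}/(4)! × [f^{(3)}(30) − f^{(3)}(12)] = −1/720 × (7.40741e-05 − 0.00115741) = 1.50463e-06.

S_2 ≈ 57.1559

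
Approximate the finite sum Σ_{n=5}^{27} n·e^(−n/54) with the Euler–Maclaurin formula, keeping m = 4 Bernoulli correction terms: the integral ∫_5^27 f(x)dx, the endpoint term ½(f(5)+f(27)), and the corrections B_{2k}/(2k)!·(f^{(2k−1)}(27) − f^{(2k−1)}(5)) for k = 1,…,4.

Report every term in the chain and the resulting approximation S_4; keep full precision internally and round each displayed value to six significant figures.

S_4 ≈ 261.704

∫_5^27 x·e^(−x/54) dx evaluates to 251.280.
Endpoint term: (f(5) + f(27))/2 = (4.55782 + 16.3763)/2 = 10.4671.
Running total after boundary: 261.747.
k=1: B_{2}/(2)! × [f^{(1)}(27) − f^{(1)}(5)] = 1/12 × (0.303265 − 0.827161) = -0.0436579.
Running total after k=1: 261.704.
k=2: B_{4}/(4)! × [f^{(3)}(27) − f^{(3)}(5)] = −1/720 × (0.000520002 − 0.000908879) = 5.40106e-07.
Running total after k=2: 261.704.
k=3: B_{6}/(6)! × [f^{(5)}(27) − f^{(5)}(5)] = 1/30240 × (3.20989e-07 − 5.26096e-07) = -6.78262e-12.
Running total after k=3: 261.704.
k=4: B_{8}/(8)! × [f^{(7)}(27) − f^{(7)}(5)] = −1/1209600 × (1.59002e-10 − 2.53945e-10) = 7.84911e-17.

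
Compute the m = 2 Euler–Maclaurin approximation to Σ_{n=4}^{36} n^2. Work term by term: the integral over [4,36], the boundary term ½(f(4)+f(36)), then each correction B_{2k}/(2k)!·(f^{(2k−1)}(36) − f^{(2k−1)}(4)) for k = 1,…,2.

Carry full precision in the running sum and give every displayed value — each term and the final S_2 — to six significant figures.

S_2 ≈ 16192.0

The integral term ∫_4^36 x^2 dx = 15530.7.
Boundary: ½(f(4) + f(36)) = ½(16.0000 + 1296.00) = 656.000.
Running total after boundary: 16186.7.
k=1: B_{2}/(2)! × [f^{(1)}(36) − f^{(1)}(4)] = 1/12 × (72.0000 − 8.00000) = 5.33333.
Partial sum through k=1: 16192.0.
k=2: B_{4}/(4)! × [f^{(3)}(36) − f^{(3)}(4)] = −1/720 × (0.00000 − 0.00000) = 0.00000.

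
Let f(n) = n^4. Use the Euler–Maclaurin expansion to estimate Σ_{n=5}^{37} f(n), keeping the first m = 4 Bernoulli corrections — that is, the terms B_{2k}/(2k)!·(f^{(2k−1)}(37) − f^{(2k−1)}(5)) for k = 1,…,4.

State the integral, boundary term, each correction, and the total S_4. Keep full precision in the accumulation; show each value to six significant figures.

The integral term ∫_5^37 x^4 dx = 1.38682e+07.
½[f(5) + f(37)] = ½[625.000 + 1.87416e+06] = 937393.
So far: 1.48056e+07.
Order-1 term: 1/12 · (202612 − 500.000) = 16842.7.
After k=1: 1.48224e+07.
Order-2 term: −1/720 · (888.000 − 120.000) = -1.06667.
After k=2: 1.48224e+07.
Order-3 term: 1/30240 · (0.00000 − 0.00000) = 0.00000.
After k=3: 1.48224e+07.
Order-4 term: −1/1209600 · (0.00000 − 0.00000) = 0.00000.

S_4 ≈ 1.48224e+07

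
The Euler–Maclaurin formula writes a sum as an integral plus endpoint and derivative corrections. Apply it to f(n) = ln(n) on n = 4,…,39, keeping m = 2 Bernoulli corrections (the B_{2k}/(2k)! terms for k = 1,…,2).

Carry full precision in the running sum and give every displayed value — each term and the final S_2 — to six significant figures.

Integral: ∫_4^39 ln(x) dx = 102.334.
Boundary: ½(f(4) + f(39)) = ½(1.38629 + 3.66356) = 2.52493.
So far: 104.859.
Correction k=1: B_{2}/2! · (f^{(1)}(39) − f^{(1)}(4)) = 1/12 · (0.0256410 − 0.250000) = -0.0186966.
After k=1: 104.840.
Correction k=2: B_{4}/4! · (f^{(3)}(39) − f^{(3)}(4)) = −1/720 · (3.37160e-05 − 0.0312500) = 4.33559e-05.

S_2 ≈ 104.840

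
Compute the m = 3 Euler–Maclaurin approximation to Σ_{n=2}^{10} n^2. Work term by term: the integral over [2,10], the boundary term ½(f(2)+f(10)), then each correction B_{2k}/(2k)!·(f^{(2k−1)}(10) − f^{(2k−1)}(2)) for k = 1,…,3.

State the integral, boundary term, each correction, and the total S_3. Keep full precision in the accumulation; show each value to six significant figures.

S_3 ≈ 384.000

The integral term ∫_2^10 x^2 dx = 330.667.
Endpoint term: (f(2) + f(10))/2 = (4.00000 + 100.000)/2 = 52.0000.
Integral + boundary = 382.667.
k=1: B_{2}/(2)! × [f^{(1)}(10) − f^{(1)}(2)] = 1/12 × (20.0000 − 4.00000) = 1.33333.
Running total after k=1: 384.000.
k=2: B_{4}/(4)! × [f^{(3)}(10) − f^{(3)}(2)] = −1/720 × (0.00000 − 0.00000) = 0.00000.
Running total after k=2: 384.000.
k=3: B_{6}/(6)! × [f^{(5)}(10) − f^{(5)}(2)] = 1/30240 × (0.00000 − 0.00000) = 0.00000.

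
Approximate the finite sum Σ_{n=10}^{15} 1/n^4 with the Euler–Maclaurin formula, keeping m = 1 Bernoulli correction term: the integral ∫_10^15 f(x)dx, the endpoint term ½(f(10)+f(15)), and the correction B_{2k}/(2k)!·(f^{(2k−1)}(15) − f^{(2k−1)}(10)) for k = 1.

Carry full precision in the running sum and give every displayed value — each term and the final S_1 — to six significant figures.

S_1 ≈ 0.000297339

Integral: ∫_10^15 1/x^4 dx = 0.000234568.
Boundary: ½(f(10) + f(15)) = ½(0.000100000 + 1.97531e-05) = 5.98765e-05.
Running total after boundary: 0.000294444.
Correction k=1: B_{2}/2! · (f^{(1)}(15) − f^{(1)}(10)) = 1/12 · (-5.26749e-06 − (-4.00000e-05)) = 2.89438e-06.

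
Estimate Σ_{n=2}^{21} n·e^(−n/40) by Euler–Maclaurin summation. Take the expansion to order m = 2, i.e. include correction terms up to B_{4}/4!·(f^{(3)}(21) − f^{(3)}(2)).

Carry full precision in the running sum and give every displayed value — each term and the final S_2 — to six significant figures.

S_2 ≈ 161.781

The integral term ∫_2^21 x·e^(−x/40) dx = 154.670.
½[f(2) + f(21)] = ½[1.90246 + 12.4227] = 7.16256.
So far: 161.833.
k=1: B_{2}/(2)! × [f^{(1)}(21) − f^{(1)}(2)] = 1/12 × (0.280989 − 0.903668) = -0.0518899.
Partial sum through k=1: 161.781.
k=2: B_{4}/(4)! × [f^{(3)}(21) − f^{(3)}(2)] = −1/720 × (0.000915062 − 0.00175383) = 1.16495e-06.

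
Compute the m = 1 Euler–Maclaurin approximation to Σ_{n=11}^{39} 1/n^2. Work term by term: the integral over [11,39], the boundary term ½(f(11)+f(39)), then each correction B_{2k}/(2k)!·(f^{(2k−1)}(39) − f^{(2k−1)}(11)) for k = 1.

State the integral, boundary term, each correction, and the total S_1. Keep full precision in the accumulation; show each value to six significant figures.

∫_11^39 1/x^2 dx evaluates to 0.0652681.
½[f(11) + f(39)] = ½[0.00826446 + 0.000657462] = 0.00446096.
Running total after boundary: 0.0697290.
Correction k=1: B_{2}/2! · (f^{(1)}(39) − f^{(1)}(11)) = 1/12 · (-3.37160e-05 − (-0.00150263)) = 0.000122409.

S_1 ≈ 0.0698514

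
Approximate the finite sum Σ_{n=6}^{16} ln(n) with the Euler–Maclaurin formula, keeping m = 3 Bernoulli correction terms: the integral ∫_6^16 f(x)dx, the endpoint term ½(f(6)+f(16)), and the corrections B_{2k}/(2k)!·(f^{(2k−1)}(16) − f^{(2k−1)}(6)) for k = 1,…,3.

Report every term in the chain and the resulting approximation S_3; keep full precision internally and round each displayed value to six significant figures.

S_3 ≈ 25.8844

The integral term ∫_6^16 ln(x) dx = 23.6109.
Endpoint term: (f(6) + f(16))/2 = (1.79176 + 2.77259)/2 = 2.28217.
Running total after boundary: 25.8930.
Correction k=1: B_{2}/2! · (f^{(1)}(16) − f^{(1)}(6)) = 1/12 · (0.0625000 − 0.166667) = -0.00868056.
After k=1: 25.8844.
Correction k=2: B_{4}/4! · (f^{(3)}(16) − f^{(3)}(6)) = −1/720 · (0.000488281 − 0.00925926) = 1.21819e-05.
After k=2: 25.8844.
Correction k=3: B_{6}/6! · (f^{(5)}(16) − f^{(5)}(6)) = 1/30240 · (2.28882e-05 − 0.00308642) = -1.01307e-07.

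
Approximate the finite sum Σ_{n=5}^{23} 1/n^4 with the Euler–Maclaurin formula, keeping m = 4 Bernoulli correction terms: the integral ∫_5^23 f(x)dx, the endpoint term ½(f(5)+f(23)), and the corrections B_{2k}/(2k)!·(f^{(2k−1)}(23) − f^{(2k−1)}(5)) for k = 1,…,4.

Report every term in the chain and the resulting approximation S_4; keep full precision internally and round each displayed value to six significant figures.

Integral: ∫_5^23 1/x^4 dx = 0.00263927.
Boundary: ½(f(5) + f(23)) = ½(0.00160000 + 3.57346e-06) = 0.000801787.
Running total after boundary: 0.00344106.
Order-1 term: 1/12 · (-6.21471e-07 − (-0.00128000)) = 0.000106615.
Running total after k=1: 0.00354767.
Order-2 term: −1/720 · (-3.52441e-08 − (-0.00153600)) = -2.13328e-06.
Running total after k=2: 0.00354554.
Order-3 term: 1/30240 · (-3.73094e-09 − (-0.00344064)) = 1.13778e-07.
Running total after k=3: 0.00354565.
Order-4 term: −1/1209600 · (-6.34754e-10 − (-0.0123863)) = -1.02400e-08.

S_4 ≈ 0.00354564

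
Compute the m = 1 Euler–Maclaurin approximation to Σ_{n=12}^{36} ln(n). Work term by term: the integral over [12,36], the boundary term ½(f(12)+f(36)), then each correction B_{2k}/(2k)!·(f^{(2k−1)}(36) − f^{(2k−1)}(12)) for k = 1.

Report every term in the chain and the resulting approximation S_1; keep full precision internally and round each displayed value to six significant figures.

The integral term ∫_12^36 ln(x) dx = 75.1878.
Endpoint term: (f(12) + f(36))/2 = (2.48491 + 3.58352)/2 = 3.03421.
Running total after boundary: 78.2220.
k=1: B_{2}/(2)! × [f^{(1)}(36) − f^{(1)}(12)] = 1/12 × (0.0277778 − 0.0833333) = -0.00462963.

S_1 ≈ 78.2174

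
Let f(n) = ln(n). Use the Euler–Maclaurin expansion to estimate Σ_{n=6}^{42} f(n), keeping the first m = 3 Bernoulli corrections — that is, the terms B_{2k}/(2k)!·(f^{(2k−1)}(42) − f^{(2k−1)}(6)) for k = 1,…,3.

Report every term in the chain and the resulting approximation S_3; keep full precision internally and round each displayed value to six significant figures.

S_3 ≈ 112.984

Integral: ∫_6^42 ln(x) dx = 110.232.
Boundary: ½(f(6) + f(42)) = ½(1.79176 + 3.73767) = 2.76471.
Integral + boundary = 112.996.
Order-1 term: 1/12 · (0.0238095 − 0.166667) = -0.0119048.
After k=1: 112.984.
Order-2 term: −1/720 · (2.69949e-05 − 0.00925926) = 1.28226e-05.
After k=2: 112.984.
Order-3 term: 1/30240 · (1.83639e-07 − 0.00308642) = -1.02058e-07.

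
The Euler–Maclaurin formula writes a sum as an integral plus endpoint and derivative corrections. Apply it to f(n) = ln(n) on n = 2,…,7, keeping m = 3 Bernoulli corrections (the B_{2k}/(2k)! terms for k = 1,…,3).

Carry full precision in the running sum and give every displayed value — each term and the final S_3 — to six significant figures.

S_3 ≈ 8.52516

Integral: ∫_2^7 ln(x) dx = 7.23508.
½[f(2) + f(7)] = ½[0.693147 + 1.94591] = 1.31953.
Running total after boundary: 8.55461.
k=1: B_{2}/(2)! × [f^{(1)}(7) − f^{(1)}(2)] = 1/12 × (0.142857 − 0.500000) = -0.0297619.
After k=1: 8.52484.
k=2: B_{4}/(4)! × [f^{(3)}(7) − f^{(3)}(2)] = −1/720 × (0.00583090 − 0.250000) = 0.000339124.
After k=2: 8.52518.
k=3: B_{6}/(6)! × [f^{(5)}(7) − f^{(5)}(2)] = 1/30240 × (0.00142798 − 0.750000) = -2.47544e-05.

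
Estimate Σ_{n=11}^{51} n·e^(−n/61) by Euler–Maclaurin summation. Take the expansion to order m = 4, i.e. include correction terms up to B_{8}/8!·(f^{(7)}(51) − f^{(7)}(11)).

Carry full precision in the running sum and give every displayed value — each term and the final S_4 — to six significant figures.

∫_11^51 x·e^(−x/61) dx evaluates to 706.231.
Boundary: ½(f(11) + f(51)) = ½(9.18496 + 22.1040) = 15.6445.
Running total after boundary: 721.875.
k=1: B_{2}/(2)! × [f^{(1)}(51) − f^{(1)}(11)] = 1/12 × (0.0710512 − 0.684423) = -0.0511143.
After k=1: 721.824.
k=2: B_{4}/(4)! × [f^{(3)}(51) − f^{(3)}(11)] = −1/720 × (0.000252049 − 0.000632737) = 5.28733e-07.
After k=2: 721.824.
k=3: B_{6}/(6)! × [f^{(5)}(51) − f^{(5)}(11)] = 1/30240 × (1.30342e-07 − 2.90658e-07) = -5.30145e-12.
After k=3: 721.824.
k=4: B_{8}/(8)! × [f^{(7)}(51) − f^{(7)}(11)] = −1/1209600 × (5.18538e-11 − 1.10527e-10) = 4.85065e-17.

S_4 ≈ 721.824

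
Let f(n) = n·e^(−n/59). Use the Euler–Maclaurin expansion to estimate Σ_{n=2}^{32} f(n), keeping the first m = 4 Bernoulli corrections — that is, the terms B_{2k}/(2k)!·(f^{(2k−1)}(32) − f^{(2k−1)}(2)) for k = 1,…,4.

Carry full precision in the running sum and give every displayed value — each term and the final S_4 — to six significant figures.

S_4 ≈ 367.898

Integral: ∫_2^32 x·e^(−x/59) dx = 357.685.
Endpoint term: (f(2) + f(32))/2 = (1.93334 + 18.6037)/2 = 10.2685.
Integral + boundary = 367.953.
Correction k=1: B_{2}/2! · (f^{(1)}(32) − f^{(1)}(2)) = 1/12 · (0.266049 − 0.933901) = -0.0556543.
Partial sum through k=1: 367.898.
Correction k=2: B_{4}/4! · (f^{(3)}(32) − f^{(3)}(2)) = −1/720 · (0.000410452 − 0.000823683) = 5.73932e-07.
Partial sum through k=2: 367.898.
Correction k=3: B_{6}/6! · (f^{(5)}(32) − f^{(5)}(2)) = 1/30240 · (2.13868e-07 − 3.96174e-07) = -6.02862e-12.
Partial sum through k=3: 367.898.
Correction k=4: B_{8}/8! · (f^{(7)}(32) − f^{(7)}(2)) = −1/1209600 · (8.90044e-11 − 1.59645e-10) = 5.84002e-17.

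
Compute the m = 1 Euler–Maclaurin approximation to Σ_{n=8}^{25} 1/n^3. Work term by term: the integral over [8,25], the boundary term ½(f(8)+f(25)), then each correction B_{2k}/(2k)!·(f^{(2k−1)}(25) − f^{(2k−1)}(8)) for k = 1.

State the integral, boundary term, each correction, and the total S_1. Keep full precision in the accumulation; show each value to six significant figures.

The integral term ∫_8^25 1/x^3 dx = 0.00701250.
Endpoint term: (f(8) + f(25))/2 = (0.00195312 + 6.40000e-05)/2 = 0.00100856.
Integral + boundary = 0.00802106.
Order-1 term: 1/12 · (-7.68000e-06 − (-0.000732422)) = 6.03952e-05.

S_1 ≈ 0.00808146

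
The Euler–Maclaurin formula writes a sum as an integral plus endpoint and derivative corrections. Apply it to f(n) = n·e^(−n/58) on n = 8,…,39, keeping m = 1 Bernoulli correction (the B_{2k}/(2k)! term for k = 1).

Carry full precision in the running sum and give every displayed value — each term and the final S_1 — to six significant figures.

S_1 ≈ 476.254

The integral term ∫_8^39 x·e^(−x/58) dx = 462.864.
Endpoint term: (f(8) + f(39))/2 = (6.96927 + 19.9085)/2 = 13.4389.
Integral + boundary = 476.303.
Correction k=1: B_{2}/2! · (f^{(1)}(39) − f^{(1)}(8)) = 1/12 · (0.167225 − 0.750999) = -0.0486479.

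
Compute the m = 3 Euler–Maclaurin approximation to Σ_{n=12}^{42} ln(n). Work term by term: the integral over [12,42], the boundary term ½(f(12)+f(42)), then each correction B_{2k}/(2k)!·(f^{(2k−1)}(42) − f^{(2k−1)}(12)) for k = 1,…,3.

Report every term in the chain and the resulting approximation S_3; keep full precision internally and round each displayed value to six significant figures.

The integral term ∫_12^42 ln(x) dx = 97.1632.
½[f(12) + f(42)] = ½[2.48491 + 3.73767] = 3.11129.
Running total after boundary: 100.275.
Order-1 term: 1/12 · (0.0238095 − 0.0833333) = -0.00496032.
After k=1: 100.270.
Order-2 term: −1/720 · (2.69949e-05 − 0.00115741) = 1.57002e-06.
After k=2: 100.270.
Order-3 term: 1/30240 · (1.83639e-07 − 9.64506e-05) = -3.18343e-09.

S_3 ≈ 100.270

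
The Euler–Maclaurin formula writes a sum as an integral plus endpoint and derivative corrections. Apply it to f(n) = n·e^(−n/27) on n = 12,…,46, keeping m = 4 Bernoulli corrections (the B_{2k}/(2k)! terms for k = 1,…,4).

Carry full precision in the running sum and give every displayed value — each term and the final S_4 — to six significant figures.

S_4 ≈ 324.418

∫_12^46 x·e^(−x/27) dx evaluates to 316.425.
Boundary: ½(f(12) + f(46)) = ½(7.69416 + 8.37238) = 8.03327.
So far: 324.458.
Correction k=1: B_{2}/2! · (f^{(1)}(46) − f^{(1)}(12)) = 1/12 · (-0.128080 − 0.356211) = -0.0403576.
Partial sum through k=1: 324.418.
Correction k=2: B_{4}/4! · (f^{(3)}(46) − f^{(3)}(12)) = −1/720 · (0.000323644 − 0.00224770) = 2.67230e-06.
Partial sum through k=2: 324.418.
Correction k=3: B_{6}/6! · (f^{(5)}(46) − f^{(5)}(12)) = 1/30240 · (1.12892e-06 − 5.49625e-06) = -1.44422e-10.
Partial sum through k=3: 324.418.
Correction k=4: B_{8}/8! · (f^{(7)}(46) − f^{(7)}(12)) = −1/1209600 · (2.48817e-09 − 1.08494e-08) = 6.91242e-15.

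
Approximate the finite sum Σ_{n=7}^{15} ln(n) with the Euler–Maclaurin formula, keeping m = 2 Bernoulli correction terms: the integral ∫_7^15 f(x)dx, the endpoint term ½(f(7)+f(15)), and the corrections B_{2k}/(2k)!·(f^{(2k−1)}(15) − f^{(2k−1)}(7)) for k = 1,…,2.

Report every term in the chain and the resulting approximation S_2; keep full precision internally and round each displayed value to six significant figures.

S_2 ≈ 21.3200

The integral term ∫_7^15 ln(x) dx = 18.9994.
Endpoint term: (f(7) + f(15))/2 = (1.94591 + 2.70805)/2 = 2.32698.
Running total after boundary: 21.3264.
Order-1 term: 1/12 · (0.0666667 − 0.142857) = -0.00634921.
Running total after k=1: 21.3200.
Order-2 term: −1/720 · (0.000592593 − 0.00583090) = 7.27543e-06.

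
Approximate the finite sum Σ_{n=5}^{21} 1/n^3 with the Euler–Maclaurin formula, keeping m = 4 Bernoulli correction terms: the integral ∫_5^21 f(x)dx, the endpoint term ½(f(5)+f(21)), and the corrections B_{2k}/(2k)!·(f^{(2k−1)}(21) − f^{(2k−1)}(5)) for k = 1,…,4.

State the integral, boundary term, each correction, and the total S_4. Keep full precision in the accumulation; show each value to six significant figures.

The integral term ∫_5^21 1/x^3 dx = 0.0188662.
Endpoint term: (f(5) + f(21))/2 = (0.00800000 + 0.000107980)/2 = 0.00405399.
Integral + boundary = 0.0229202.
Order-1 term: 1/12 · (-1.54257e-05 − (-0.00480000)) = 0.000398715.
After k=1: 0.0233189.
Order-2 term: −1/720 · (-6.99577e-07 − (-0.00384000)) = -5.33236e-06.
After k=2: 0.0233136.
Order-3 term: 1/30240 · (-6.66264e-08 − (-0.00645120)) = 2.13331e-07.
After k=3: 0.0233138.
Order-4 term: −1/1209600 · (-1.08778e-08 − (-0.0185795)) = -1.53600e-08.

S_4 ≈ 0.0233138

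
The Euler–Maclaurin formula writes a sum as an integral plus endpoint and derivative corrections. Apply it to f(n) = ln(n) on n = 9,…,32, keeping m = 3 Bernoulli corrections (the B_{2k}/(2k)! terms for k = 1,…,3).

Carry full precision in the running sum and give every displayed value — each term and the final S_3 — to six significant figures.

∫_9^32 ln(x) dx evaluates to 68.1285.
½[f(9) + f(32)] = ½[2.19722 + 3.46574] = 2.83148.
Running total after boundary: 70.9600.
Correction k=1: B_{2}/2! · (f^{(1)}(32) − f^{(1)}(9)) = 1/12 · (0.0312500 − 0.111111) = -0.00665509.
After k=1: 70.9534.
Correction k=2: B_{4}/4! · (f^{(3)}(32) − f^{(3)}(9)) = −1/720 · (6.10352e-05 − 0.00274348) = 3.72562e-06.
After k=2: 70.9534.
Correction k=3: B_{6}/6! · (f^{(5)}(32) − f^{(5)}(9)) = 1/30240 · (7.15256e-07 − 0.000406442) = -1.34169e-08.

S_3 ≈ 70.9534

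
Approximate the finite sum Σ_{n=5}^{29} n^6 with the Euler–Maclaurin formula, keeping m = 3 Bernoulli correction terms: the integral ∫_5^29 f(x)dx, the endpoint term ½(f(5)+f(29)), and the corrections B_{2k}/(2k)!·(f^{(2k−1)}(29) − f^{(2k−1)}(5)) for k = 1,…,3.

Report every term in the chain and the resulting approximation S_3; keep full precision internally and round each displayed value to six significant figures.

The integral term ∫_5^29 x^6 dx = 2.46426e+09.
Endpoint term: (f(5) + f(29))/2 = (15625.0 + 5.94823e+08)/2 = 2.97419e+08.
Integral + boundary = 2.76168e+09.
k=1: B_{2}/(2)! × [f^{(1)}(29) − f^{(1)}(5)] = 1/12 × (1.23067e+08 − 18750.0) = 1.02540e+07.
Partial sum through k=1: 2.77193e+09.
k=2: B_{4}/(4)! × [f^{(3)}(29) − f^{(3)}(5)] = −1/720 × (2.92668e+06 − 15000.0) = -4044.00.
Partial sum through k=2: 2.77193e+09.
k=3: B_{6}/(6)! × [f^{(5)}(29) − f^{(5)}(5)] = 1/30240 × (20880.0 − 3600.00) = 0.571429.

S_3 ≈ 2.77193e+09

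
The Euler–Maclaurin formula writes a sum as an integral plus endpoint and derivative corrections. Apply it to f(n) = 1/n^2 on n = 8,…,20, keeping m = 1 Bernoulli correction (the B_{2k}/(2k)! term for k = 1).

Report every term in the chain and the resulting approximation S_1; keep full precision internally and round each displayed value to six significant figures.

S_1 ≈ 0.0843672

The integral term ∫_8^20 1/x^2 dx = 0.0750000.
½[f(8) + f(20)] = ½[0.0156250 + 0.00250000] = 0.00906250.
Integral + boundary = 0.0840625.
Order-1 term: 1/12 · (-0.000250000 − (-0.00390625)) = 0.000304687.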